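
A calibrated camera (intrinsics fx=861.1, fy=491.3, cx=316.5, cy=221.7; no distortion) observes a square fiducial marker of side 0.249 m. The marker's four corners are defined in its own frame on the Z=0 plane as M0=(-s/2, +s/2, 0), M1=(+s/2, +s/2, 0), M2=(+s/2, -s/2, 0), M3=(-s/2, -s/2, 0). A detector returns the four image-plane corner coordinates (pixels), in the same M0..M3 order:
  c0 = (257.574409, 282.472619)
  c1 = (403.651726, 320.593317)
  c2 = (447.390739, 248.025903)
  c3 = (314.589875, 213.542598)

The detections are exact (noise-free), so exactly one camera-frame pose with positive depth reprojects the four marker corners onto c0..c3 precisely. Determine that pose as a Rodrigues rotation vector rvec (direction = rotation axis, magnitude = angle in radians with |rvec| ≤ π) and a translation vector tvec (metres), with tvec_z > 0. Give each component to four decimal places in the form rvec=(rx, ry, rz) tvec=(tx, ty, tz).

Intrinsics K: fx=861.1, fy=491.3, cx=316.5, cy=221.7
Marker side s = 0.249 m; corners in marker frame (Z=0):
  M0 = (-0.1245, +0.1245, 0)
  M1 = (+0.1245, +0.1245, 0)
  M2 = (+0.1245, -0.1245, 0)
  M3 = (-0.1245, -0.1245, 0)
Detected image corners:
  c0 = (257.574409, 282.472619) px
  c1 = (403.651726, 320.593317) px
  c2 = (447.390739, 248.025903) px
  c3 = (314.589875, 213.542598) px
Planar DLT: solve 8×8 A·h = b for H (H[2,2]=1):
  H  [+555.63348 -339.51334 +356.93543]
  H  [+143.13413 +181.51579 +264.44118]
  H  [-0.00867 -0.38551 +1.00000]
B = K⁻¹H; ‖b₁‖=0.712550, ‖b₂‖=0.712550; λ = 2/(‖b₁‖+‖b₂‖) = 1.403410, sign → tz>0 ⇒ λ=+1.403410
r₁ = λ·B[:,0] = (+0.91003,+0.41435,-0.01216); r₂ = λ·B[:,1] = (-0.35448,+0.76265,-0.54103)
r₃ = r₁×r₂ = (-0.21490,+0.49667,+0.84091); SVD([r₁ r₂ r₃]) → R = UVᵀ:
  R  [+0.91003 -0.35448 -0.21490]
  R  [+0.41435 +0.76265 +0.49667]
  R  [-0.01216 -0.54103 +0.84091]
t = (+0.06590, +0.12209, +1.40341) m
tr R = 2.513594; θ = arccos((tr R − 1)/2) = 0.712397 rad = 40.817°
axis k = ((R−Rᵀ)₃₂, (R−Rᵀ)₁₃, (R−Rᵀ)₂₁) / (2 sinθ) = (-0.793776, -0.155085, +0.588105)
rvec = θ·k = (-0.565484, -0.110482, +0.418965)

rvec=(-0.5655, -0.1105, 0.4190) tvec=(0.0659, 0.1221, 1.4034)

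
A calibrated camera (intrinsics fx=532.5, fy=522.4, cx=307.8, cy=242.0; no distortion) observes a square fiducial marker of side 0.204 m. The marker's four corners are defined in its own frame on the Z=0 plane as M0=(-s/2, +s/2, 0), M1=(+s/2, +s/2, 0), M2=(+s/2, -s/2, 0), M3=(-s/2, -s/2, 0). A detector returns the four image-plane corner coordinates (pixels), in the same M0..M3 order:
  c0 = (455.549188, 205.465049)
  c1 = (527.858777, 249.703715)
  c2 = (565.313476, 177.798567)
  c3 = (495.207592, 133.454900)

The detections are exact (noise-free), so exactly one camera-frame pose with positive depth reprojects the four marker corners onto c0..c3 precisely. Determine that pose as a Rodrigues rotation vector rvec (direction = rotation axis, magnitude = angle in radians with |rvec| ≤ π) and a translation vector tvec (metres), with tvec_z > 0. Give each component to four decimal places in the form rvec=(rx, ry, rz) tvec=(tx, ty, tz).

rvec=(-0.1107, -0.1294, 0.5302) tvec=(0.4779, -0.1211, 1.2495)

Intrinsics K: fx=532.5, fy=522.4, cx=307.8, cy=242.0
Marker side s = 0.204 m; corners in marker frame (Z=0):
  M0 = (-0.1020, +0.1020, 0)
  M1 = (+0.1020, +0.1020, 0)
  M2 = (+0.1020, -0.1020, 0)
  M3 = (-0.1020, -0.1020, 0)
Detected image corners:
  c0 = (455.549188, 205.465049) px
  c1 = (527.858777, 249.703715) px
  c2 = (565.313476, 177.798567) px
  c3 = (495.207592, 133.454900) px
Planar DLT: solve 8×8 A·h = b for H (H[2,2]=1):
  H  [+387.52442 -245.61747 +511.47411]
  H  [+231.56350 +331.48689 +191.36897]
  H  [+0.07540 -0.11088 +1.00000]
B = K⁻¹H; ‖b₁‖=0.800315, ‖b₂‖=0.800315; λ = 2/(‖b₁‖+‖b₂‖) = 1.249508, sign → tz>0 ⇒ λ=+1.249508
r₁ = λ·B[:,0] = (+0.85487,+0.51022,+0.09421); r₂ = λ·B[:,1] = (-0.49626,+0.85705,-0.13854)
r₃ = r₁×r₂ = (-0.15143,+0.07168,+0.98587); SVD([r₁ r₂ r₃]) → R = UVᵀ:
  R  [+0.85487 -0.49626 -0.15143]
  R  [+0.51022 +0.85705 +0.07168]
  R  [+0.09421 -0.13854 +0.98587]
t = (+0.47792, -0.12110, +1.24951) m
tr R = 2.697780; θ = arccos((tr R − 1)/2) = 0.556914 rad = 31.909°
axis k = ((R−Rᵀ)₃₂, (R−Rᵀ)₁₃, (R−Rᵀ)₂₁) / (2 sinθ) = (-0.198860, -0.232368, +0.952082)
rvec = θ·k = (-0.110748, -0.129409, +0.530228)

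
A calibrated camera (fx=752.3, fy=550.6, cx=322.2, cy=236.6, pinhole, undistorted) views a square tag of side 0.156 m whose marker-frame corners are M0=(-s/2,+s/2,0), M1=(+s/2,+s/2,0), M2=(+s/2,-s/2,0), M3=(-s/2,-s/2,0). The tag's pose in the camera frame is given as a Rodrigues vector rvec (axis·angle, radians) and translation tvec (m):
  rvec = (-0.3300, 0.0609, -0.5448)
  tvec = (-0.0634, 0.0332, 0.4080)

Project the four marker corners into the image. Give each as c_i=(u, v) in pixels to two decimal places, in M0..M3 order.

c0=(141.88, 433.92) c1=(404.59, 315.96) c2=(260.68, 148.22) c3=(27.22, 250.53)

Intrinsics K: fx=752.3, fy=550.6, cx=322.2, cy=236.6
Marker side s = 0.156 m; corners in marker frame (Z=0):
  M0 = (-0.0780, +0.0780, 0)
  M1 = (+0.0780, +0.0780, 0)
  M2 = (+0.0780, -0.0780, 0)
  M3 = (-0.0780, -0.0780, 0)
rvec = (-0.3300, 0.0609, -0.5448), |rvec| = θ = 0.63986 rad = 36.661°
Rodrigues: sinθ=0.59708, 1−cosθ=0.19782; R = I + sinθ·[k]× + (1−cosθ)·[k]×²:
    [+0.85480 +0.49867 +0.14370]
    [-0.51809 +0.80397 +0.29191]
    [+0.03004 -0.32397 +0.94559]
t = (-0.0634, 0.0332, 0.4080) m
M0: Pc = R·M0+t = (-0.09118, +0.13632, +0.38039); u = 752.3·(-0.09118)/0.38039 + 322.2 = 141.8750, v = 550.6·(+0.13632)/0.38039 + 236.6 = 433.9206
M1: Pc = R·M1+t = (+0.04217, +0.05550, +0.38507); u = 752.3·(+0.04217)/0.38507 + 322.2 = 404.5865, v = 550.6·(+0.05550)/0.38507 + 236.6 = 315.9557
M2: Pc = R·M2+t = (-0.03562, -0.06992, +0.43561); u = 752.3·(-0.03562)/0.43561 + 322.2 = 260.6814, v = 550.6·(-0.06992)/0.43561 + 236.6 = 148.2223
M3: Pc = R·M3+t = (-0.16897, +0.01090, +0.43093); u = 752.3·(-0.16897)/0.43093 + 322.2 = 27.2160, v = 550.6·(+0.01090)/0.43093 + 236.6 = 250.5283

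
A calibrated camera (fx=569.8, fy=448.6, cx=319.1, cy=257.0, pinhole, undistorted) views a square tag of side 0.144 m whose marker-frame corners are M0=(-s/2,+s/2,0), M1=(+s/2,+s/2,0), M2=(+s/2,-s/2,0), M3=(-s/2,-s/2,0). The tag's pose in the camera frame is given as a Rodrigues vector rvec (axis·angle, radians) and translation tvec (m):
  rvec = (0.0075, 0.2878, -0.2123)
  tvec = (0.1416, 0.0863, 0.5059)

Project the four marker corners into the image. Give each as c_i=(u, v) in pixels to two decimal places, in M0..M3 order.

c0=(415.98, 403.72) c1=(582.95, 388.46) c2=(545.99, 257.94) c3=(382.91, 283.17)

Intrinsics K: fx=569.8, fy=448.6, cx=319.1, cy=257.0
Marker side s = 0.144 m; corners in marker frame (Z=0):
  M0 = (-0.0720, +0.0720, 0)
  M1 = (+0.0720, +0.0720, 0)
  M2 = (+0.0720, -0.0720, 0)
  M3 = (-0.0720, -0.0720, 0)
rvec = (0.0075, 0.2878, -0.2123), |rvec| = θ = 0.35771 rad = 20.495°
Rodrigues: sinθ=0.35013, 1−cosθ=0.06330; R = I + sinθ·[k]× + (1−cosθ)·[k]×²:
    [+0.93673 +0.20887 +0.28091]
    [-0.20673 +0.97768 -0.03757]
    [-0.28249 -0.02288 +0.95900]
t = (0.1416, 0.0863, 0.5059) m
M0: Pc = R·M0+t = (+0.08919, +0.17158, +0.52459); u = 569.8·(+0.08919)/0.52459 + 319.1 = 415.9807, v = 448.6·(+0.17158)/0.52459 + 257.0 = 403.7230
M1: Pc = R·M1+t = (+0.22408, +0.14181, +0.48391); u = 569.8·(+0.22408)/0.48391 + 319.1 = 582.9543, v = 448.6·(+0.14181)/0.48391 + 257.0 = 388.4596
M2: Pc = R·M2+t = (+0.19401, +0.00102, +0.48721); u = 569.8·(+0.19401)/0.48721 + 319.1 = 545.9938, v = 448.6·(+0.00102)/0.48721 + 257.0 = 257.9415
M3: Pc = R·M3+t = (+0.05912, +0.03079, +0.52789); u = 569.8·(+0.05912)/0.52789 + 319.1 = 382.9107, v = 448.6·(+0.03079)/0.52789 + 257.0 = 283.1673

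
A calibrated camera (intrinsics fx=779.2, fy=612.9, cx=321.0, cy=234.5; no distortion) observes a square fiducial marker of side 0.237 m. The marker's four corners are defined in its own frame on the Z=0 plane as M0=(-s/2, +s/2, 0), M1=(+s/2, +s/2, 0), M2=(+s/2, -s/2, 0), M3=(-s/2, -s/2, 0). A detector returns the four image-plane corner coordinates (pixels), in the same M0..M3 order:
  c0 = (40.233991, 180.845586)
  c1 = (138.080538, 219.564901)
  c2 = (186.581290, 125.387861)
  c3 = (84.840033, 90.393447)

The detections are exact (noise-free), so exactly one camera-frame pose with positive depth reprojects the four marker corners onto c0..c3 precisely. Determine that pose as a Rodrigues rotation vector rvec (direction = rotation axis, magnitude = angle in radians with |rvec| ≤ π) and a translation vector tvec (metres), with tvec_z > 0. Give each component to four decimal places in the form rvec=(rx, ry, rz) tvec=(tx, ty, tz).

rvec=(0.0423, 0.3131, 0.4209) tvec=(-0.3929, -0.1915, 1.4582)

Intrinsics K: fx=779.2, fy=612.9, cx=321.0, cy=234.5
Marker side s = 0.237 m; corners in marker frame (Z=0):
  M0 = (-0.1185, +0.1185, 0)
  M1 = (+0.1185, +0.1185, 0)
  M2 = (+0.1185, -0.1185, 0)
  M3 = (-0.1185, -0.1185, 0)
Detected image corners:
  c0 = (40.233991, 180.845586) px
  c1 = (138.080538, 219.564901) px
  c2 = (186.581290, 125.387861) px
  c3 = (84.840033, 90.393447) px
Planar DLT: solve 8×8 A·h = b for H (H[2,2]=1):
  H  [+398.63305 -188.15398 +111.05941]
  H  [+124.93388 +400.39854 +154.00658]
  H  [-0.19895 +0.07187 +1.00000]
B = K⁻¹H; ‖b₁‖=0.685754, ‖b₂‖=0.685754; λ = 2/(‖b₁‖+‖b₂‖) = 1.458248, sign → tz>0 ⇒ λ=+1.458248
r₁ = λ·B[:,0] = (+0.86554,+0.40825,-0.29011); r₂ = λ·B[:,1] = (-0.39530,+0.91256,+0.10480)
r₃ = r₁×r₂ = (+0.30753,+0.02397,+0.95124); SVD([r₁ r₂ r₃]) → R = UVᵀ:
  R  [+0.86554 -0.39530 +0.30753]
  R  [+0.40825 +0.91256 +0.02397]
  R  [-0.29011 +0.10480 +0.95124]
t = (-0.39290, -0.19151, +1.45825) m
tr R = 2.729337; θ = arccos((tr R − 1)/2) = 0.526306 rad = 30.155°
axis k = ((R−Rᵀ)₃₂, (R−Rᵀ)₁₃, (R−Rᵀ)₂₁) / (2 sinθ) = (+0.080448, +0.594853, +0.799799)
rvec = θ·k = (+0.042340, +0.313075, +0.420939)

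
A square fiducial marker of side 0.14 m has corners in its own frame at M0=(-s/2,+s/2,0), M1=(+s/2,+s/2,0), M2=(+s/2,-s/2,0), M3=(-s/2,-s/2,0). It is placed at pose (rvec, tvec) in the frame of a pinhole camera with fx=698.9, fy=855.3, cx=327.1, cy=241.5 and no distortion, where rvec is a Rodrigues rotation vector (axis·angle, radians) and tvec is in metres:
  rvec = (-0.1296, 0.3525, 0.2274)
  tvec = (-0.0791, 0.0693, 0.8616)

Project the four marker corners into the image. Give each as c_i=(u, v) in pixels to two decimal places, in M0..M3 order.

Intrinsics K: fx=698.9, fy=855.3, cx=327.1, cy=241.5
Marker side s = 0.14 m; corners in marker frame (Z=0):
  M0 = (-0.0700, +0.0700, 0)
  M1 = (+0.0700, +0.0700, 0)
  M2 = (+0.0700, -0.0700, 0)
  M3 = (-0.0700, -0.0700, 0)
rvec = (-0.1296, 0.3525, 0.2274), |rvec| = θ = 0.43905 rad = 25.156°
Rodrigues: sinθ=0.42508, 1−cosθ=0.09484; R = I + sinθ·[k]× + (1−cosθ)·[k]×²:
    [+0.91342 -0.24264 +0.32678]
    [+0.19769 +0.96629 +0.16492]
    [-0.35578 -0.08604 +0.93060]
t = (-0.0791, 0.0693, 0.8616) m
M0: Pc = R·M0+t = (-0.16002, +0.12310, +0.88048); u = 698.9·(-0.16002)/0.88048 + 327.1 = 200.0775, v = 855.3·(+0.12310)/0.88048 + 241.5 = 361.0816
M1: Pc = R·M1+t = (-0.03215, +0.15078, +0.83067); u = 698.9·(-0.03215)/0.83067 + 327.1 = 300.0539, v = 855.3·(+0.15078)/0.83067 + 241.5 = 396.7488
M2: Pc = R·M2+t = (+0.00182, +0.01550, +0.84272); u = 698.9·(+0.00182)/0.84272 + 327.1 = 328.6130, v = 855.3·(+0.01550)/0.84272 + 241.5 = 257.2289
M3: Pc = R·M3+t = (-0.12605, -0.01218, +0.89253); u = 698.9·(-0.12605)/0.89253 + 327.1 = 228.3921, v = 855.3·(-0.01218)/0.89253 + 241.5 = 229.8294

c0=(200.08, 361.08) c1=(300.05, 396.75) c2=(328.61, 257.23) c3=(228.39, 229.83)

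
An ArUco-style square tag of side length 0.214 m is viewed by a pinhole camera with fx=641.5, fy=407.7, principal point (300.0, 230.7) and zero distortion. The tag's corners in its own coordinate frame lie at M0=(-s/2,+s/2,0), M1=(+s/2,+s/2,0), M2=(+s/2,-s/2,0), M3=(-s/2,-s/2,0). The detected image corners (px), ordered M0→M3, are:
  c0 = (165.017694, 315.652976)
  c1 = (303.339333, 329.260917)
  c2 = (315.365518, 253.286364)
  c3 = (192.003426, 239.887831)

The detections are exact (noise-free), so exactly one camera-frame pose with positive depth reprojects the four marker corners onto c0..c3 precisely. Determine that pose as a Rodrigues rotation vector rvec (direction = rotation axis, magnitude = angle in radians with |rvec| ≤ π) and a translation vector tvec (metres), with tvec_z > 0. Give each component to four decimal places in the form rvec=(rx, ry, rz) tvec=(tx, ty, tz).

rvec=(-0.5680, -0.1309, 0.1445) tvec=(-0.0892, 0.1321, 1.0408)

Intrinsics K: fx=641.5, fy=407.7, cx=300.0, cy=230.7
Marker side s = 0.214 m; corners in marker frame (Z=0):
  M0 = (-0.1070, +0.1070, 0)
  M1 = (+0.1070, +0.1070, 0)
  M2 = (+0.1070, -0.1070, 0)
  M3 = (-0.1070, -0.1070, 0)
Detected image corners:
  c0 = (165.017694, 315.652976) px
  c1 = (303.339333, 329.260917) px
  c2 = (315.365518, 253.286364) px
  c3 = (192.003426, 239.887831) px
Planar DLT: solve 8×8 A·h = b for H (H[2,2]=1):
  H  [+628.98779 -218.26269 +245.03705]
  H  [+85.85248 +205.92175 +282.45971]
  H  [+0.08007 -0.52233 +1.00000]
B = K⁻¹H; ‖b₁‖=0.960767, ‖b₂‖=0.960767; λ = 2/(‖b₁‖+‖b₂‖) = 1.040835, sign → tz>0 ⇒ λ=+1.040835
r₁ = λ·B[:,0] = (+0.98156,+0.17202,+0.08334); r₂ = λ·B[:,1] = (-0.09989,+0.83334,-0.54366)
r₃ = r₁×r₂ = (-0.16297,+0.52531,+0.83516); SVD([r₁ r₂ r₃]) → R = UVᵀ:
  R  [+0.98156 -0.09989 -0.16297]
  R  [+0.17202 +0.83334 +0.52531]
  R  [+0.08334 -0.54366 +0.83516]
t = (-0.08918, +0.13214, +1.04084) m
tr R = 2.650061; θ = arccos((tr R − 1)/2) = 0.600540 rad = 34.408°
axis k = ((R−Rᵀ)₃₂, (R−Rᵀ)₁₃, (R−Rᵀ)₂₁) / (2 sinθ) = (-0.945845, -0.217933, +0.240589)
rvec = θ·k = (-0.568018, -0.130878, +0.144483)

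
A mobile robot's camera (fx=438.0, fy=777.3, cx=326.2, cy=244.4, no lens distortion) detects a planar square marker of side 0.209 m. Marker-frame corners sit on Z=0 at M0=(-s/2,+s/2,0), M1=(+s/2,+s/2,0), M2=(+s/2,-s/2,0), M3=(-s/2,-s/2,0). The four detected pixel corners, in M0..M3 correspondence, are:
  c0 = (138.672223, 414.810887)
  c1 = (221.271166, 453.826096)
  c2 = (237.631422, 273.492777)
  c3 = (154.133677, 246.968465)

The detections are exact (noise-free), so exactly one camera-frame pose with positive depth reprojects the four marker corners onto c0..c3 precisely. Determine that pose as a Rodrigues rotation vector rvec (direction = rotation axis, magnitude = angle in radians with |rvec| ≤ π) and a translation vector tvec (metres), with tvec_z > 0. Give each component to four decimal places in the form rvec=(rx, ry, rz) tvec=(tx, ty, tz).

Intrinsics K: fx=438.0, fy=777.3, cx=326.2, cy=244.4
Marker side s = 0.209 m; corners in marker frame (Z=0):
  M0 = (-0.1045, +0.1045, 0)
  M1 = (+0.1045, +0.1045, 0)
  M2 = (+0.1045, -0.1045, 0)
  M3 = (-0.1045, -0.1045, 0)
Detected image corners:
  c0 = (138.672223, 414.810887) px
  c1 = (221.271166, 453.826096) px
  c2 = (237.631422, 273.492777) px
  c3 = (154.133677, 246.968465) px
Planar DLT: solve 8×8 A·h = b for H (H[2,2]=1):
  H  [+333.32504 -78.58935 +186.45968]
  H  [+38.41285 +827.20325 +346.56828]
  H  [-0.34076 -0.01350 +1.00000]
B = K⁻¹H; ‖b₁‖=1.081872, ‖b₂‖=1.081872; λ = 2/(‖b₁‖+‖b₂‖) = 0.924324, sign → tz>0 ⇒ λ=+0.924324
r₁ = λ·B[:,0] = (+0.93800,+0.14471,-0.31497); r₂ = λ·B[:,1] = (-0.15655,+0.98759,-0.01248)
r₃ = r₁×r₂ = (+0.30926,+0.06102,+0.94902); SVD([r₁ r₂ r₃]) → R = UVᵀ:
  R  [+0.93800 -0.15655 +0.30926]
  R  [+0.14471 +0.98759 +0.06102]
  R  [-0.31497 -0.01248 +0.94902]
t = (-0.29490, +0.12149, +0.92432) m
tr R = 2.874611; θ = arccos((tr R − 1)/2) = 0.355980 rad = 20.396°
axis k = ((R−Rᵀ)₃₂, (R−Rᵀ)₁₃, (R−Rᵀ)₂₁) / (2 sinθ) = (-0.105446, +0.895580, +0.432224)
rvec = θ·k = (-0.037537, +0.318808, +0.153863)

rvec=(-0.0375, 0.3188, 0.1539) tvec=(-0.2949, 0.1215, 0.9243)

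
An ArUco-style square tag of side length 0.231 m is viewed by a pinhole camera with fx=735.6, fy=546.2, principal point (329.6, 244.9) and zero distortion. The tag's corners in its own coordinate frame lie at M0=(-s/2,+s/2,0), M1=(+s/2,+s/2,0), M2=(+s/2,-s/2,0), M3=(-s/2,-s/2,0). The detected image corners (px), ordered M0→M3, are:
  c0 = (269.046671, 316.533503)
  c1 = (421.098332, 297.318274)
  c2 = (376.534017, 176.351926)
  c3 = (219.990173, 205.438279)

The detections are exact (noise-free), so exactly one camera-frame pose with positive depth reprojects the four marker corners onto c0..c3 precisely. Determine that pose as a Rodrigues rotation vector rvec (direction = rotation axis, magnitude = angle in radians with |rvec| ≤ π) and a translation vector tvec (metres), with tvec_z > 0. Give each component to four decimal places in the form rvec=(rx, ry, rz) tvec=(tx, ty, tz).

Intrinsics K: fx=735.6, fy=546.2, cx=329.6, cy=244.9
Marker side s = 0.231 m; corners in marker frame (Z=0):
  M0 = (-0.1155, +0.1155, 0)
  M1 = (+0.1155, +0.1155, 0)
  M2 = (+0.1155, -0.1155, 0)
  M3 = (-0.1155, -0.1155, 0)
Detected image corners:
  c0 = (269.046671, 316.533503) px
  c1 = (421.098332, 297.318274) px
  c2 = (376.534017, 176.351926) px
  c3 = (219.990173, 205.438279) px
Planar DLT: solve 8×8 A·h = b for H (H[2,2]=1):
  H  [+564.21317 +274.94151 +319.40499]
  H  [-184.07996 +557.17020 +250.85778]
  H  [-0.32173 +0.22364 +1.00000]
B = K⁻¹H; ‖b₁‖=0.985343, ‖b₂‖=0.985343; λ = 2/(‖b₁‖+‖b₂‖) = 1.014875, sign → tz>0 ⇒ λ=+1.014875
r₁ = λ·B[:,0] = (+0.92472,-0.19563,-0.32652); r₂ = λ·B[:,1] = (+0.27763,+0.93349,+0.22697)
r₃ = r₁×r₂ = (+0.26040,-0.30053,+0.91754); SVD([r₁ r₂ r₃]) → R = UVᵀ:
  R  [+0.92472 +0.27763 +0.26040]
  R  [-0.19563 +0.93349 -0.30053]
  R  [-0.32652 +0.22697 +0.91754]
t = (-0.01407, +0.01107, +1.01487) m
tr R = 2.775752; θ = arccos((tr R − 1)/2) = 0.478089 rad = 27.392°
axis k = ((R−Rᵀ)₃₂, (R−Rᵀ)₁₃, (R−Rᵀ)₂₁) / (2 sinθ) = (+0.573265, +0.637843, -0.514318)
rvec = θ·k = (+0.274072, +0.304946, -0.245890)

rvec=(0.2741, 0.3049, -0.2459) tvec=(-0.0141, 0.0111, 1.0149)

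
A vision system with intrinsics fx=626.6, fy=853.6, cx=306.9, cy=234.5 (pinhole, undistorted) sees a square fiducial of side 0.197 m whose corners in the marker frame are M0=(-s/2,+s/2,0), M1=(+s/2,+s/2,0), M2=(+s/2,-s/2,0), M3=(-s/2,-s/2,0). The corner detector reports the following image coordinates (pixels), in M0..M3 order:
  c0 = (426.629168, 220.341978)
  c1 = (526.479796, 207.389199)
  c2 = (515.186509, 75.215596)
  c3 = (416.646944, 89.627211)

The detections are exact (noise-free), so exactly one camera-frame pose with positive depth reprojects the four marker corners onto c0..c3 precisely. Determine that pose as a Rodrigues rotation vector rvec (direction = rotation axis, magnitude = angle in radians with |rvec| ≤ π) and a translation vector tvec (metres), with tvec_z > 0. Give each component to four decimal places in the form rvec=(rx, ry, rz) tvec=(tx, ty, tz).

Intrinsics K: fx=626.6, fy=853.6, cx=306.9, cy=234.5
Marker side s = 0.197 m; corners in marker frame (Z=0):
  M0 = (-0.0985, +0.0985, 0)
  M1 = (+0.0985, +0.0985, 0)
  M2 = (+0.0985, -0.0985, 0)
  M3 = (-0.0985, -0.0985, 0)
Detected image corners:
  c0 = (426.629168, 220.341978) px
  c1 = (526.479796, 207.389199) px
  c2 = (515.186509, 75.215596) px
  c3 = (416.646944, 89.627211) px
Planar DLT: solve 8×8 A·h = b for H (H[2,2]=1):
  H  [+473.99878 +25.52701 +470.89804]
  H  [-78.75188 +658.26225 +147.79484]
  H  [-0.06262 -0.06038 +1.00000]
B = K⁻¹H; ‖b₁‖=0.793179, ‖b₂‖=0.793179; λ = 2/(‖b₁‖+‖b₂‖) = 1.260749, sign → tz>0 ⇒ λ=+1.260749
r₁ = λ·B[:,0] = (+0.99238,-0.09463,-0.07895); r₂ = λ·B[:,1] = (+0.08864,+0.99315,-0.07612)
r₃ = r₁×r₂ = (+0.08561,+0.06854,+0.99397); SVD([r₁ r₂ r₃]) → R = UVᵀ:
  R  [+0.99238 +0.08864 +0.08561]
  R  [-0.09463 +0.99315 +0.06854]
  R  [-0.07895 -0.07612 +0.99397]
t = (+0.32997, -0.12806, +1.26075) m
tr R = 2.979496; θ = arccos((tr R − 1)/2) = 0.143314 rad = 8.211°
axis k = ((R−Rᵀ)₃₂, (R−Rᵀ)₁₃, (R−Rᵀ)₂₁) / (2 sinθ) = (-0.506422, +0.576107, -0.641590)
rvec = θ·k = (-0.072578, +0.082564, -0.091949)

rvec=(-0.0726, 0.0826, -0.0919) tvec=(0.3300, -0.1281, 1.2607)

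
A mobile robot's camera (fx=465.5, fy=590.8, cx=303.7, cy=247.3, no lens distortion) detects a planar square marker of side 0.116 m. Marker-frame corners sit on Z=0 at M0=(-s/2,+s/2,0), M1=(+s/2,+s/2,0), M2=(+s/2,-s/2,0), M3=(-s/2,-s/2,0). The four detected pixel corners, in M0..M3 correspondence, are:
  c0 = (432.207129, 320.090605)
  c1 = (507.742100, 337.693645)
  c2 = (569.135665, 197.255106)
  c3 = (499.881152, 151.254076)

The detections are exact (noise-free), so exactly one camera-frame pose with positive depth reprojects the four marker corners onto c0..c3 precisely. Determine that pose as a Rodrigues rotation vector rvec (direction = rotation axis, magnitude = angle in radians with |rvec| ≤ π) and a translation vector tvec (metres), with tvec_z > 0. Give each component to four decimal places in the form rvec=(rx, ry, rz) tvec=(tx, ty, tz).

Intrinsics K: fx=465.5, fy=590.8, cx=303.7, cy=247.3
Marker side s = 0.116 m; corners in marker frame (Z=0):
  M0 = (-0.0580, +0.0580, 0)
  M1 = (+0.0580, +0.0580, 0)
  M2 = (+0.0580, -0.0580, 0)
  M3 = (-0.0580, -0.0580, 0)
Detected image corners:
  c0 = (432.207129, 320.090605) px
  c1 = (507.742100, 337.693645) px
  c2 = (569.135665, 197.255106) px
  c3 = (499.881152, 151.254076) px
Planar DLT: solve 8×8 A·h = b for H (H[2,2]=1):
  H  [+1362.18120 -272.47366 +504.27404]
  H  [+639.44418 +1463.68875 +255.44101]
  H  [+1.46784 +0.56058 +1.00000]
B = K⁻¹H; ‖b₁‖=2.499803, ‖b₂‖=2.499803; λ = 2/(‖b₁‖+‖b₂‖) = 0.400032, sign → tz>0 ⇒ λ=+0.400032
r₁ = λ·B[:,0] = (+0.78752,+0.18718,+0.58718); r₂ = λ·B[:,1] = (-0.38046,+0.89720,+0.22425)
r₃ = r₁×r₂ = (-0.48484,-0.40000,+0.77777); SVD([r₁ r₂ r₃]) → R = UVᵀ:
  R  [+0.78752 -0.38046 -0.48484]
  R  [+0.18718 +0.89720 -0.40000]
  R  [+0.58718 +0.22425 +0.77777]
t = (+0.17237, +0.00551, +0.40003) m
tr R = 2.462486; θ = arccos((tr R − 1)/2) = 0.750654 rad = 43.009°
axis k = ((R−Rᵀ)₃₂, (R−Rᵀ)₁₃, (R−Rᵀ)₂₁) / (2 sinθ) = (+0.457582, -0.785805, +0.416088)
rvec = θ·k = (+0.343485, -0.589868, +0.312338)

rvec=(0.3435, -0.5899, 0.3123) tvec=(0.1724, 0.0055, 0.4000)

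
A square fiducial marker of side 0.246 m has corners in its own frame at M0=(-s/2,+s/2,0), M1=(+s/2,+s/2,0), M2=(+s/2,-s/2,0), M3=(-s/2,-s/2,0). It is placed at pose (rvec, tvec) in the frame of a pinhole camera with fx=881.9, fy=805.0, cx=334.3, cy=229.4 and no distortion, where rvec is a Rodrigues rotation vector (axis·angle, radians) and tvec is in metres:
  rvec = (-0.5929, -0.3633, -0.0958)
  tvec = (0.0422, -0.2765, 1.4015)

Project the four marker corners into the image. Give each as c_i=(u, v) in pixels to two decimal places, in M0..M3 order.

c0=(300.91, 119.33) c1=(449.52, 128.60) c2=(412.11, 28.90) c3=(274.75, 14.24)

Intrinsics K: fx=881.9, fy=805.0, cx=334.3, cy=229.4
Marker side s = 0.246 m; corners in marker frame (Z=0):
  M0 = (-0.1230, +0.1230, 0)
  M1 = (+0.1230, +0.1230, 0)
  M2 = (+0.1230, -0.1230, 0)
  M3 = (-0.1230, -0.1230, 0)
rvec = (-0.5929, -0.3633, -0.0958), |rvec| = θ = 0.70192 rad = 40.217°
Rodrigues: sinθ=0.64569, 1−cosθ=0.23640; R = I + sinθ·[k]× + (1−cosθ)·[k]×²:
    [+0.93227 +0.19148 -0.30694]
    [+0.01523 +0.82693 +0.56210]
    [+0.36145 -0.52870 +0.76801]
t = (0.0422, -0.2765, 1.4015) m
M0: Pc = R·M0+t = (-0.04892, -0.17666, +1.29201); u = 881.9·(-0.04892)/1.29201 + 334.3 = 300.9099, v = 805.0·(-0.17666)/1.29201 + 229.4 = 119.3302
M1: Pc = R·M1+t = (+0.18042, -0.17291, +1.38093); u = 881.9·(+0.18042)/1.38093 + 334.3 = 449.5217, v = 805.0·(-0.17291)/1.38093 + 229.4 = 128.6008
M2: Pc = R·M2+t = (+0.13332, -0.37634, +1.51099); u = 881.9·(+0.13332)/1.51099 + 334.3 = 412.1119, v = 805.0·(-0.37634)/1.51099 + 229.4 = 28.8998
M3: Pc = R·M3+t = (-0.09602, -0.38009, +1.42207); u = 881.9·(-0.09602)/1.42207 + 334.3 = 274.7528, v = 805.0·(-0.38009)/1.42207 + 229.4 = 14.2431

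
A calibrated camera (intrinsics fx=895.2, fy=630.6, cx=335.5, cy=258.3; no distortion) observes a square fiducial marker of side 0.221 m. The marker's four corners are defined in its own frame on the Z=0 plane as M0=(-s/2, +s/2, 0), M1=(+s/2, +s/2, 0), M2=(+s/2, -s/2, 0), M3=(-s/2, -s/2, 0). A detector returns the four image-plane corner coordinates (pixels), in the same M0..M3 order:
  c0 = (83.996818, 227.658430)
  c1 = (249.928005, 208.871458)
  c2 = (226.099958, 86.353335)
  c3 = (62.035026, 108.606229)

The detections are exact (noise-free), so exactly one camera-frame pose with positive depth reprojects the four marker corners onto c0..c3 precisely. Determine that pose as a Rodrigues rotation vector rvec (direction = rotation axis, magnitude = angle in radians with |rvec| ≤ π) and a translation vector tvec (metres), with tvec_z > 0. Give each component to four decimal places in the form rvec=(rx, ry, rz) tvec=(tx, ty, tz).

rvec=(-0.0259, 0.1567, -0.1418) tvec=(-0.2299, -0.1809, 1.1353)

Intrinsics K: fx=895.2, fy=630.6, cx=335.5, cy=258.3
Marker side s = 0.221 m; corners in marker frame (Z=0):
  M0 = (-0.1105, +0.1105, 0)
  M1 = (+0.1105, +0.1105, 0)
  M2 = (+0.1105, -0.1105, 0)
  M3 = (-0.1105, -0.1105, 0)
Detected image corners:
  c0 = (83.996818, 227.658430) px
  c1 = (249.928005, 208.871458) px
  c2 = (226.099958, 86.353335) px
  c3 = (62.035026, 108.606229) px
Planar DLT: solve 8×8 A·h = b for H (H[2,2]=1):
  H  [+725.53417 +98.49516 +154.24014]
  H  [-114.24578 +541.30692 +157.80959]
  H  [-0.13535 -0.03240 +1.00000]
B = K⁻¹H; ‖b₁‖=0.880787, ‖b₂‖=0.880787; λ = 2/(‖b₁‖+‖b₂‖) = 1.135349, sign → tz>0 ⇒ λ=+1.135349
r₁ = λ·B[:,0] = (+0.97776,-0.14275,-0.15366); r₂ = λ·B[:,1] = (+0.13870,+0.98965,-0.03678)
r₃ = r₁×r₂ = (+0.15733,+0.01465,+0.98744); SVD([r₁ r₂ r₃]) → R = UVᵀ:
  R  [+0.97776 +0.13870 +0.15733]
  R  [-0.14275 +0.98965 +0.01465]
  R  [-0.15366 -0.03678 +0.98744]
t = (-0.22989, -0.18093, +1.13535) m
tr R = 2.954846; θ = arccos((tr R − 1)/2) = 0.212896 rad = 12.198°
axis k = ((R−Rᵀ)₃₂, (R−Rᵀ)₁₃, (R−Rᵀ)₂₁) / (2 sinθ) = (-0.121722, +0.735927, -0.666030)
rvec = θ·k = (-0.025914, +0.156676, -0.141795)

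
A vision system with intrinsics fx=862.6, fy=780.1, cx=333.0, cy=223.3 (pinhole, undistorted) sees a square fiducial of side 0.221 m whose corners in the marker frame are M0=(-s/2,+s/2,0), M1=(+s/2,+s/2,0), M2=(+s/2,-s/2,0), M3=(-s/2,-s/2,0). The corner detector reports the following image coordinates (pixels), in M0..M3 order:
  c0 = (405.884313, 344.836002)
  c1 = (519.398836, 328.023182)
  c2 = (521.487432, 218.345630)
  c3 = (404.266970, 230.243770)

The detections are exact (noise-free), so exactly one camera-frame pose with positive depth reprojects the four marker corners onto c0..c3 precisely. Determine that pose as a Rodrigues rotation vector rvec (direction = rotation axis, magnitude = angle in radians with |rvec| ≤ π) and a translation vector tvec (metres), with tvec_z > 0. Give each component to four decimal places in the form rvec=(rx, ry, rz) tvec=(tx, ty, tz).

rvec=(0.2099, -0.3364, -0.0668) tvec=(0.2246, 0.1094, 1.4772)

Intrinsics K: fx=862.6, fy=780.1, cx=333.0, cy=223.3
Marker side s = 0.221 m; corners in marker frame (Z=0):
  M0 = (-0.1105, +0.1105, 0)
  M1 = (+0.1105, +0.1105, 0)
  M2 = (+0.1105, -0.1105, 0)
  M3 = (-0.1105, -0.1105, 0)
Detected image corners:
  c0 = (405.884313, 344.836002) px
  c1 = (519.398836, 328.023182) px
  c2 = (521.487432, 218.345630) px
  c3 = (404.266970, 230.243770) px
Planar DLT: solve 8×8 A·h = b for H (H[2,2]=1):
  H  [+622.30058 +66.20110 +464.14055]
  H  [-4.30231 +548.00669 +281.09332]
  H  [+0.21698 +0.14580 +1.00000]
B = K⁻¹H; ‖b₁‖=0.676953, ‖b₂‖=0.676953; λ = 2/(‖b₁‖+‖b₂‖) = 1.477208, sign → tz>0 ⇒ λ=+1.477208
r₁ = λ·B[:,0] = (+0.94196,-0.09990,+0.32053); r₂ = λ·B[:,1] = (+0.03023,+0.97606,+0.21537)
r₃ = r₁×r₂ = (-0.33437,-0.19318,+0.92243); SVD([r₁ r₂ r₃]) → R = UVᵀ:
  R  [+0.94196 +0.03023 -0.33437]
  R  [-0.09990 +0.97606 -0.19318]
  R  [+0.32053 +0.21537 +0.92243]
t = (+0.22458, +0.10944, +1.47721) m
tr R = 2.840451; θ = arccos((tr R − 1)/2) = 0.402140 rad = 23.041°
axis k = ((R−Rᵀ)₃₂, (R−Rᵀ)₁₃, (R−Rᵀ)₂₁) / (2 sinθ) = (+0.521925, -0.836636, -0.166234)
rvec = θ·k = (+0.209887, -0.336445, -0.066850)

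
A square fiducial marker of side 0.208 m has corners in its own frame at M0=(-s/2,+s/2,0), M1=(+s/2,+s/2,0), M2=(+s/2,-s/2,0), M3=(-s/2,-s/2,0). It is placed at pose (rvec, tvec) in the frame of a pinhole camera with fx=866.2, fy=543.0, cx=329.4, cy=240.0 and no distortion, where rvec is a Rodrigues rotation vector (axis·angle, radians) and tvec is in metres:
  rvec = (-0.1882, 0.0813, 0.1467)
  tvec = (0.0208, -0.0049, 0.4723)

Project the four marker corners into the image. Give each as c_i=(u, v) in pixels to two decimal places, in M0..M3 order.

Intrinsics K: fx=866.2, fy=543.0, cx=329.4, cy=240.0
Marker side s = 0.208 m; corners in marker frame (Z=0):
  M0 = (-0.1040, +0.1040, 0)
  M1 = (+0.1040, +0.1040, 0)
  M2 = (+0.1040, -0.1040, 0)
  M3 = (-0.1040, -0.1040, 0)
rvec = (-0.1882, 0.0813, 0.1467), |rvec| = θ = 0.25209 rad = 14.444°
Rodrigues: sinθ=0.24943, 1−cosθ=0.03161; R = I + sinθ·[k]× + (1−cosθ)·[k]×²:
    [+0.98601 -0.15276 +0.06671]
    [+0.13754 +0.97168 +0.19214]
    [-0.09417 -0.18028 +0.97910]
t = (0.0208, -0.0049, 0.4723) m
M0: Pc = R·M0+t = (-0.09763, +0.08185, +0.46334); u = 866.2·(-0.09763)/0.46334 + 329.4 = 146.8817, v = 543.0·(+0.08185)/0.46334 + 240.0 = 335.9217
M1: Pc = R·M1+t = (+0.10746, +0.11046, +0.44376); u = 866.2·(+0.10746)/0.44376 + 329.4 = 539.1544, v = 543.0·(+0.11046)/0.44376 + 240.0 = 375.1625
M2: Pc = R·M2+t = (+0.13923, -0.09165, +0.48126); u = 866.2·(+0.13923)/0.48126 + 329.4 = 580.0006, v = 543.0·(-0.09165)/0.48126 + 240.0 = 136.5908
M3: Pc = R·M3+t = (-0.06586, -0.12026, +0.50084); u = 866.2·(-0.06586)/0.50084 + 329.4 = 215.5001, v = 543.0·(-0.12026)/0.50084 + 240.0 = 109.6186

c0=(146.88, 335.92) c1=(539.15, 375.16) c2=(580.00, 136.59) c3=(215.50, 109.62)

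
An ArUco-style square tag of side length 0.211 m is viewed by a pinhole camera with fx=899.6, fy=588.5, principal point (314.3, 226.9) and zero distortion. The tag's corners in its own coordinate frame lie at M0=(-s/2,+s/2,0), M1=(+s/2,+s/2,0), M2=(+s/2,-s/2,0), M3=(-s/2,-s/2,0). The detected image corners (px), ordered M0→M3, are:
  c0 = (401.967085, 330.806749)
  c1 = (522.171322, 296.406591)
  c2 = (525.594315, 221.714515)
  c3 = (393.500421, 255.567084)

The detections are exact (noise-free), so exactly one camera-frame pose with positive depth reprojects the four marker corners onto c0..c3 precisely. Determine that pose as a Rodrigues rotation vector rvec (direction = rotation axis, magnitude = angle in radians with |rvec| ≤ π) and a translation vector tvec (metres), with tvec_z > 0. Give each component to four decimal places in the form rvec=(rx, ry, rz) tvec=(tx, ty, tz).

rvec=(0.5689, -0.4011, -0.2378) tvec=(0.2103, 0.1097, 1.2774)

Intrinsics K: fx=899.6, fy=588.5, cx=314.3, cy=226.9
Marker side s = 0.211 m; corners in marker frame (Z=0):
  M0 = (-0.1055, +0.1055, 0)
  M1 = (+0.1055, +0.1055, 0)
  M2 = (+0.1055, -0.1055, 0)
  M3 = (-0.1055, -0.1055, 0)
Detected image corners:
  c0 = (401.967085, 330.806749) px
  c1 = (522.171322, 296.406591) px
  c2 = (525.594315, 221.714515) px
  c3 = (393.500421, 255.567084) px
Planar DLT: solve 8×8 A·h = b for H (H[2,2]=1):
  H  [+705.21490 +214.91540 +462.43628]
  H  [-96.68256 +477.29526 +277.44699]
  H  [+0.23582 +0.44197 +1.00000]
B = K⁻¹H; ‖b₁‖=0.782871, ‖b₂‖=0.782871; λ = 2/(‖b₁‖+‖b₂‖) = 1.277350, sign → tz>0 ⇒ λ=+1.277350
r₁ = λ·B[:,0] = (+0.89610,-0.32599,+0.30122); r₂ = λ·B[:,1] = (+0.10792,+0.81831,+0.56455)
r₃ = r₁×r₂ = (-0.43053,-0.47339,+0.76847); SVD([r₁ r₂ r₃]) → R = UVᵀ:
  R  [+0.89610 +0.10792 -0.43053]
  R  [-0.32599 +0.81831 -0.47339]
  R  [+0.30122 +0.56455 +0.76847]
t = (+0.21034, +0.10971, +1.27735) m
tr R = 2.482883; θ = arccos((tr R − 1)/2) = 0.735580 rad = 42.146°
axis k = ((R−Rᵀ)₃₂, (R−Rᵀ)₁₃, (R−Rᵀ)₂₁) / (2 sinθ) = (+0.773411, -0.545252, -0.323320)
rvec = θ·k = (+0.568906, -0.401077, -0.237828)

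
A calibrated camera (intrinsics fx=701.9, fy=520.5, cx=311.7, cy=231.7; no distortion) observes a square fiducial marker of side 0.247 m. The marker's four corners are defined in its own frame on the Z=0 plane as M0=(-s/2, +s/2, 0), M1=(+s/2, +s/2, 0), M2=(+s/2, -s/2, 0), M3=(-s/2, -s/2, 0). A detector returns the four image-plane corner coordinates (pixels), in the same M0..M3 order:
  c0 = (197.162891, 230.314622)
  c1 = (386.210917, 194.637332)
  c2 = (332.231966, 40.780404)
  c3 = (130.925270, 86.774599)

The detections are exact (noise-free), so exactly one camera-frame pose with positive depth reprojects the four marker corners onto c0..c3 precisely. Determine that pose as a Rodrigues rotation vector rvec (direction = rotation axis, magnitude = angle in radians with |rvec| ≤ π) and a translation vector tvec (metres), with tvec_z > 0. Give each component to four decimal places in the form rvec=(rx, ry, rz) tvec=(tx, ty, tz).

Intrinsics K: fx=701.9, fy=520.5, cx=311.7, cy=231.7
Marker side s = 0.247 m; corners in marker frame (Z=0):
  M0 = (-0.1235, +0.1235, 0)
  M1 = (+0.1235, +0.1235, 0)
  M2 = (+0.1235, -0.1235, 0)
  M3 = (-0.1235, -0.1235, 0)
Detected image corners:
  c0 = (197.162891, 230.314622) px
  c1 = (386.210917, 194.637332) px
  c2 = (332.231966, 40.780404) px
  c3 = (130.925270, 86.774599) px
Planar DLT: solve 8×8 A·h = b for H (H[2,2]=1):
  H  [+738.31344 +326.15877 +260.45360]
  H  [-191.39677 +644.91770 +141.50262]
  H  [-0.19461 +0.31422 +1.00000]
B = K⁻¹H; ‖b₁‖=1.188532, ‖b₂‖=1.188532; λ = 2/(‖b₁‖+‖b₂‖) = 0.841374, sign → tz>0 ⇒ λ=+0.841374
r₁ = λ·B[:,0] = (+0.95774,-0.23650,-0.16374); r₂ = λ·B[:,1] = (+0.27357,+0.92481,+0.26437)
r₃ = r₁×r₂ = (+0.08890,-0.29799,+0.95042); SVD([r₁ r₂ r₃]) → R = UVᵀ:
  R  [+0.95774 +0.27357 +0.08890]
  R  [-0.23650 +0.92481 -0.29799]
  R  [-0.16374 +0.26437 +0.95042]
t = (-0.06143, -0.14580, +0.84137) m
tr R = 2.832963; θ = arccos((tr R − 1)/2) = 0.411602 rad = 23.583°
axis k = ((R−Rᵀ)₃₂, (R−Rᵀ)₁₃, (R−Rᵀ)₂₁) / (2 sinθ) = (+0.702819, +0.315735, -0.637461)
rvec = θ·k = (+0.289282, +0.129957, -0.262380)

rvec=(0.2893, 0.1300, -0.2624) tvec=(-0.0614, -0.1458, 0.8414)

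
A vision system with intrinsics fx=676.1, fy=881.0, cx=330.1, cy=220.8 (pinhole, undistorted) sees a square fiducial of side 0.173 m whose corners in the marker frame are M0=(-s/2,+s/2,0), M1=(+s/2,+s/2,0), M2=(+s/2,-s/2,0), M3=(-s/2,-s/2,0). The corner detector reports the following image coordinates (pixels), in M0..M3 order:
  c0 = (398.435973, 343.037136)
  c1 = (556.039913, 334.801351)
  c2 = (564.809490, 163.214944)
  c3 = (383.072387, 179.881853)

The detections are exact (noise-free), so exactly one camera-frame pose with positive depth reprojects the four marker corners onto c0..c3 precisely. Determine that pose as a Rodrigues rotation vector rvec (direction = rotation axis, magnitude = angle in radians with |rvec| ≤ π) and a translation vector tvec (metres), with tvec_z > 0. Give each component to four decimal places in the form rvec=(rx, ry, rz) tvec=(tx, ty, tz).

Intrinsics K: fx=676.1, fy=881.0, cx=330.1, cy=220.8
Marker side s = 0.173 m; corners in marker frame (Z=0):
  M0 = (-0.0865, +0.0865, 0)
  M1 = (+0.0865, +0.0865, 0)
  M2 = (+0.0865, -0.0865, 0)
  M3 = (-0.0865, -0.0865, 0)
Detected image corners:
  c0 = (398.435973, 343.037136) px
  c1 = (556.039913, 334.801351) px
  c2 = (564.809490, 163.214944) px
  c3 = (383.072387, 179.881853) px
Planar DLT: solve 8×8 A·h = b for H (H[2,2]=1):
  H  [+866.53266 +413.58167 +474.02185]
  H  [-128.85343 +1177.96221 +261.34133]
  H  [-0.22968 +0.82663 +1.00000]
B = K⁻¹H; ‖b₁‖=1.415383, ‖b₂‖=1.415383; λ = 2/(‖b₁‖+‖b₂‖) = 0.706522, sign → tz>0 ⇒ λ=+0.706522
r₁ = λ·B[:,0] = (+0.98475,-0.06266,-0.16228); r₂ = λ·B[:,1] = (+0.14704,+0.79830,+0.58403)
r₃ = r₁×r₂ = (+0.09295,-0.59899,+0.79534); SVD([r₁ r₂ r₃]) → R = UVᵀ:
  R  [+0.98475 +0.14704 +0.09295]
  R  [-0.06266 +0.79830 -0.59899]
  R  [-0.16228 +0.58403 +0.79534]
t = (+0.15040, +0.03251, +0.70652) m
tr R = 2.578396; θ = arccos((tr R − 1)/2) = 0.661295 rad = 37.889°
axis k = ((R−Rᵀ)₃₂, (R−Rᵀ)₁₃, (R−Rᵀ)₂₁) / (2 sinθ) = (+0.963159, +0.207788, -0.170732)
rvec = θ·k = (+0.636932, +0.137409, -0.112904)

rvec=(0.6369, 0.1374, -0.1129) tvec=(0.1504, 0.0325, 0.7065)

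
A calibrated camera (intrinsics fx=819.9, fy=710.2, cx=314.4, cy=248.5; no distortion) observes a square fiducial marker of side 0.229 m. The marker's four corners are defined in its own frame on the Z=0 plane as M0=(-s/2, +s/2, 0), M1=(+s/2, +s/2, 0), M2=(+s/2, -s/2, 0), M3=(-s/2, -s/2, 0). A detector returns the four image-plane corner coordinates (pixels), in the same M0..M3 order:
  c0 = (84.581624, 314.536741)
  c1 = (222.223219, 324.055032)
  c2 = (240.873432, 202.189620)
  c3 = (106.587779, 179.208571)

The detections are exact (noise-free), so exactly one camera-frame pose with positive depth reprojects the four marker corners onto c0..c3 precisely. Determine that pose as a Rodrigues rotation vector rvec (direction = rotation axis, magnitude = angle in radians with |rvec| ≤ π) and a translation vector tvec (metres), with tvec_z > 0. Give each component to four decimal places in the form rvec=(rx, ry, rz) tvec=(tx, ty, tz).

rvec=(-0.0076, -0.6227, 0.1380) tvec=(-0.2257, 0.0118, 1.2571)

Intrinsics K: fx=819.9, fy=710.2, cx=314.4, cy=248.5
Marker side s = 0.229 m; corners in marker frame (Z=0):
  M0 = (-0.1145, +0.1145, 0)
  M1 = (+0.1145, +0.1145, 0)
  M2 = (+0.1145, -0.1145, 0)
  M3 = (-0.1145, -0.1145, 0)
Detected image corners:
  c0 = (84.581624, 314.536741) px
  c1 = (222.223219, 324.055032) px
  c2 = (240.873432, 202.189620) px
  c3 = (106.587779, 179.208571) px
Planar DLT: solve 8×8 A·h = b for H (H[2,2]=1):
  H  [+669.27117 -94.71212 +167.20812]
  H  [+188.91129 +550.13391 +255.14240]
  H  [+0.46205 -0.03870 +1.00000]
B = K⁻¹H; ‖b₁‖=0.795506, ‖b₂‖=0.795506; λ = 2/(‖b₁‖+‖b₂‖) = 1.257061, sign → tz>0 ⇒ λ=+1.257061
r₁ = λ·B[:,0] = (+0.80339,+0.13114,+0.58083); r₂ = λ·B[:,1] = (-0.12656,+0.99077,-0.04865)
r₃ = r₁×r₂ = (-0.58184,-0.03442,+0.81257); SVD([r₁ r₂ r₃]) → R = UVᵀ:
  R  [+0.80339 -0.12656 -0.58184]
  R  [+0.13114 +0.99077 -0.03442]
  R  [+0.58083 -0.04865 +0.81257]
t = (-0.22567, +0.01176, +1.25706) m
tr R = 2.606733; θ = arccos((tr R − 1)/2) = 0.637869 rad = 36.547°
axis k = ((R−Rᵀ)₃₂, (R−Rᵀ)₁₃, (R−Rᵀ)₂₁) / (2 sinθ) = (-0.011949, -0.976237, +0.216377)
rvec = θ·k = (-0.007622, -0.622711, +0.138020)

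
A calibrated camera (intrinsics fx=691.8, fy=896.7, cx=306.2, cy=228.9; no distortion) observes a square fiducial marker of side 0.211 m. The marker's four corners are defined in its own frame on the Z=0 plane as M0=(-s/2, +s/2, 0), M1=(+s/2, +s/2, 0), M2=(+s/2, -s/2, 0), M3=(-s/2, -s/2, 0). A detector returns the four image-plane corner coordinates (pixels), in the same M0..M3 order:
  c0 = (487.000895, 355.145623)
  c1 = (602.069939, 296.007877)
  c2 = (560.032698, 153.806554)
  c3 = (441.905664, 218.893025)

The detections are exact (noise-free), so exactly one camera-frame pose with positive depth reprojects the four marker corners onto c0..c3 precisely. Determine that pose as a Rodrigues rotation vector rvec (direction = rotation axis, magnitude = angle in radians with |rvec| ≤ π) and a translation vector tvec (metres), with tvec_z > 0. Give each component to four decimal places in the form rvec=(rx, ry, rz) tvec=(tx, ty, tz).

Intrinsics K: fx=691.8, fy=896.7, cx=306.2, cy=228.9
Marker side s = 0.211 m; corners in marker frame (Z=0):
  M0 = (-0.1055, +0.1055, 0)
  M1 = (+0.1055, +0.1055, 0)
  M2 = (+0.1055, -0.1055, 0)
  M3 = (-0.1055, -0.1055, 0)
Detected image corners:
  c0 = (487.000895, 355.145623) px
  c1 = (602.069939, 296.007877) px
  c2 = (560.032698, 153.806554) px
  c3 = (441.905664, 218.893025) px
Planar DLT: solve 8×8 A·h = b for H (H[2,2]=1):
  H  [+486.58072 +296.16601 +522.37098]
  H  [-326.37587 +703.52556 +257.63494]
  H  [-0.12604 +0.17139 +1.00000]
B = K⁻¹H; ‖b₁‖=0.838016, ‖b₂‖=0.838016; λ = 2/(‖b₁‖+‖b₂‖) = 1.193295, sign → tz>0 ⇒ λ=+1.193295
r₁ = λ·B[:,0] = (+0.90588,-0.39594,-0.15040); r₂ = λ·B[:,1] = (+0.42034,+0.88402,+0.20452)
r₃ = r₁×r₂ = (+0.05198,-0.24849,+0.96724); SVD([r₁ r₂ r₃]) → R = UVᵀ:
  R  [+0.90588 +0.42034 +0.05198]
  R  [-0.39594 +0.88402 -0.24849]
  R  [-0.15040 +0.20452 +0.96724]
t = (+0.37288, +0.03824, +1.19329) m
tr R = 2.757135; θ = arccos((tr R − 1)/2) = 0.497941 rad = 28.530°
axis k = ((R−Rᵀ)₃₂, (R−Rᵀ)₁₃, (R−Rᵀ)₂₁) / (2 sinθ) = (+0.474235, +0.211860, -0.854527)
rvec = θ·k = (+0.236141, +0.105494, -0.425504)

rvec=(0.2361, 0.1055, -0.4255) tvec=(0.3729, 0.0382, 1.1933)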